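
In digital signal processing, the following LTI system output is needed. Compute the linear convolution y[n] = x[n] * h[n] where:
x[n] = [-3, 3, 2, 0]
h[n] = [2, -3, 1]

y[n] = sum_k x[k]*h[n-k]. Output length = len(x) + len(h) - 1 = 4 + 3 - 1 = 6.
y[0] = -3*2 = -6
y[1] = 3*2 + -3*-3 = 15
y[2] = 2*2 + 3*-3 + -3*1 = -8
y[3] = 0*2 + 2*-3 + 3*1 = -3
y[4] = 0*-3 + 2*1 = 2
y[5] = 0*1 = 0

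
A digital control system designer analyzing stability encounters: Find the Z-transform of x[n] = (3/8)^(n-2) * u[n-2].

Time-shifting property: if X(z) = Z{x[n]}, then Z{x[n-d]} = z^(-d) * X(z)
X(z) = z/(z - 3/8) for x[n] = (3/8)^n * u[n]
Z{x[n-2]} = z^(-2) * z/(z - 3/8) = z^(-1)/(z - 3/8)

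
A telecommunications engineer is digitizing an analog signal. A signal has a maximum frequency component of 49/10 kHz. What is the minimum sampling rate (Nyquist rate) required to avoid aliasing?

By the Nyquist-Shannon sampling theorem,
the minimum sampling rate (Nyquist rate) must be at least 2 * f_max.
Nyquist rate = 2 * 49/10 kHz = 49/5 kHz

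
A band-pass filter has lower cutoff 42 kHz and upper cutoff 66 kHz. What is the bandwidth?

Bandwidth = f_high - f_low
= 66 kHz - 42 kHz = 24 kHz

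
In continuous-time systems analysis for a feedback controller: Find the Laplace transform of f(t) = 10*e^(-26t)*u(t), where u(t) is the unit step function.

Standard Laplace transform pair:
e^(-at)*u(t) <-> 1/(s+a)
With a = 26: L{10*e^(-26t)*u(t)} = 10/(s+26), ROC: Re(s) > -26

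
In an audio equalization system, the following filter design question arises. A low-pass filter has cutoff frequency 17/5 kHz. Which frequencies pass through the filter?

A low-pass filter passes all frequencies below the cutoff frequency 17/5 kHz and attenuates higher frequencies.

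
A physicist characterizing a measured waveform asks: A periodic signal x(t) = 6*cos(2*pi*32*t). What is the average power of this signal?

Average power of A*cos(wt) is A^2/2.
P = 6^2 / 2 = 36/2 = 18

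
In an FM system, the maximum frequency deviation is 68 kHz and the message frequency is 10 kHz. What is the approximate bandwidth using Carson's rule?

Carson's rule: BW = 2*(delta_f + f_m)
= 2*(68 + 10) kHz = 156 kHz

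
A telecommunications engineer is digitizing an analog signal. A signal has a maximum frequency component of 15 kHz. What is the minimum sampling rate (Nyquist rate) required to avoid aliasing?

By the Nyquist-Shannon sampling theorem,
the minimum sampling rate (Nyquist rate) must be at least 2 * f_max.
Nyquist rate = 2 * 15 kHz = 30 kHz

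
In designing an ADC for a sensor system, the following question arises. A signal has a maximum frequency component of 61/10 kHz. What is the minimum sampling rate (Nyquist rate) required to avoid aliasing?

By the Nyquist-Shannon sampling theorem,
the minimum sampling rate (Nyquist rate) must be at least 2 * f_max.
Nyquist rate = 2 * 61/10 kHz = 61/5 kHz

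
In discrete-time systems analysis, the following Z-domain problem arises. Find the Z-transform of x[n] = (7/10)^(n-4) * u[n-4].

Time-shifting property: if X(z) = Z{x[n]}, then Z{x[n-d]} = z^(-d) * X(z)
X(z) = z/(z - 7/10) for x[n] = (7/10)^n * u[n]
Z{x[n-4]} = z^(-4) * z/(z - 7/10) = z^(-3)/(z - 7/10)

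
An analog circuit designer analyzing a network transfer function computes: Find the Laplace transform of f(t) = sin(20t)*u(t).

Standard pair: sin(wt)*u(t) <-> w/(s^2+w^2)
With w = 20: L{sin(20t)*u(t)} = 20/(s^2+400)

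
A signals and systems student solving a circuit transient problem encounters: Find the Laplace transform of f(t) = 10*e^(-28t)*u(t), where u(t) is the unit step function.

Standard Laplace transform pair:
e^(-at)*u(t) <-> 1/(s+a)
With a = 28: L{10*e^(-28t)*u(t)} = 10/(s+28), ROC: Re(s) > -28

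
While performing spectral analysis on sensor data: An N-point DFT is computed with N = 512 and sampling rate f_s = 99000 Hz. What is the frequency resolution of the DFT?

DFT frequency resolution = f_s / N
= 99000 / 512 = 12375/64 Hz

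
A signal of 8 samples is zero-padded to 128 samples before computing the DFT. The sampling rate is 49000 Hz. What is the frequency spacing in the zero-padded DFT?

Original DFT: N = 8, resolution = f_s/N = 49000/8 = 6125 Hz
Zero-padded DFT: N = 128, resolution = f_s/N = 49000/128 = 6125/16 Hz
Zero-padding interpolates the spectrum (finer frequency grid)
but does NOT improve the true spectral resolution (ability to resolve close frequencies).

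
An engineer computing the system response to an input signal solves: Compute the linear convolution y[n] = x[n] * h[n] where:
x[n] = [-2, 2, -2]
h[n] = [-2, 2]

y[n] = sum_k x[k]*h[n-k]. Output length = len(x) + len(h) - 1 = 3 + 2 - 1 = 4.
y[0] = -2*-2 = 4
y[1] = 2*-2 + -2*2 = -8
y[2] = -2*-2 + 2*2 = 8
y[3] = -2*2 = -4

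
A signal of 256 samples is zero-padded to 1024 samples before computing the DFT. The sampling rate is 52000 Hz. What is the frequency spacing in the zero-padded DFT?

Original DFT: N = 256, resolution = f_s/N = 52000/256 = 1625/8 Hz
Zero-padded DFT: N = 1024, resolution = f_s/N = 52000/1024 = 1625/32 Hz
Zero-padding interpolates the spectrum (finer frequency grid)
but does NOT improve the true spectral resolution (ability to resolve close frequencies).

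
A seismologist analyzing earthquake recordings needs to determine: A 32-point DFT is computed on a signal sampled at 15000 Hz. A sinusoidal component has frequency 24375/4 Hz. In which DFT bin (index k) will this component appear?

DFT frequency resolution = f_s/N = 15000/32 = 1875/4 Hz
Bin index k = f_signal / resolution = 24375/4 / 1875/4 = 13
The signal frequency 24375/4 Hz falls in DFT bin k = 13.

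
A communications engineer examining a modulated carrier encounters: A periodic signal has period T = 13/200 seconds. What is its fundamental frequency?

The fundamental frequency is the reciprocal of the period.
f = 1/T = 1/(13/200) = 200/13 Hz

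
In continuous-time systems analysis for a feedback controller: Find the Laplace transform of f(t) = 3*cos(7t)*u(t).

Standard pair: cos(wt)*u(t) <-> s/(s^2+w^2)
With w = 7: L{3*cos(7t)*u(t)} = 3s/(s^2+49)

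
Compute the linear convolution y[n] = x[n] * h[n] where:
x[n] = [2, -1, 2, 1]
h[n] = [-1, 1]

y[n] = sum_k x[k]*h[n-k]. Output length = len(x) + len(h) - 1 = 4 + 2 - 1 = 5.
y[0] = 2*-1 = -2
y[1] = -1*-1 + 2*1 = 3
y[2] = 2*-1 + -1*1 = -3
y[3] = 1*-1 + 2*1 = 1
y[4] = 1*1 = 1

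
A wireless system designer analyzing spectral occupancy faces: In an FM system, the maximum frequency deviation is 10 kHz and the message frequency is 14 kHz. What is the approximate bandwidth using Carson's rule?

Carson's rule: BW = 2*(delta_f + f_m)
= 2*(10 + 14) kHz = 48 kHz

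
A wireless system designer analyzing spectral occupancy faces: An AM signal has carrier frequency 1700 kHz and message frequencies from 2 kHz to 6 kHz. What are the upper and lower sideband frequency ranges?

Upper sideband (USB) = fc + [fm_low, fm_high] = 1700 + [2, 6] = [1702, 1706] kHz
Lower sideband (LSB) = fc - [fm_high, fm_low] = 1700 - [6, 2] = [1694, 1698] kHz
Total occupied spectrum: 1694 kHz to 1706 kHz (plus carrier at 1700 kHz)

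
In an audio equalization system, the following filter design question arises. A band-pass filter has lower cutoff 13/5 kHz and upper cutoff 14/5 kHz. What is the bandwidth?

Bandwidth = f_high - f_low
= 14/5 kHz - 13/5 kHz = 1/5 kHz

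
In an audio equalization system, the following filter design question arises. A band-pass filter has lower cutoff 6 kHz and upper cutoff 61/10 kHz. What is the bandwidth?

Bandwidth = f_high - f_low
= 61/10 kHz - 6 kHz = 1/10 kHz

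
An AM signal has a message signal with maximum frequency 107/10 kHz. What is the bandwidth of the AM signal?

In AM (double-sideband), the bandwidth is twice the message frequency.
BW = 2 * f_m = 2 * 107/10 kHz = 107/5 kHz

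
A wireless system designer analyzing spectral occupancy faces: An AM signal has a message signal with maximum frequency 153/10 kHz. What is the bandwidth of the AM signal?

In AM (double-sideband), the bandwidth is twice the message frequency.
BW = 2 * f_m = 2 * 153/10 kHz = 153/5 kHz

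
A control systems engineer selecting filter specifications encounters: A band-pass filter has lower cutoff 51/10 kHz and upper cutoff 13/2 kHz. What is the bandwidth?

Bandwidth = f_high - f_low
= 13/2 kHz - 51/10 kHz = 7/5 kHz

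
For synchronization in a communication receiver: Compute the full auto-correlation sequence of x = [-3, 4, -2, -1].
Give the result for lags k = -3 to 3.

r_xx[k] = sum_m x[m]*x[m+k], indexed from 0, for k = -3 to 3:
  r_xx[-3] = x[3]*x[0] = 3
  r_xx[-2] = x[2]*x[0] + x[3]*x[1] = 2
  r_xx[-1] = x[1]*x[0] + x[2]*x[1] + x[3]*x[2] = -18
  r_xx[0] = x[0]*x[0] + x[1]*x[1] + x[2]*x[2] + x[3]*x[3] = 30
  r_xx[1] = x[0]*x[1] + x[1]*x[2] + x[2]*x[3] = -18
  r_xx[2] = x[0]*x[2] + x[1]*x[3] = 2
  r_xx[3] = x[0]*x[3] = 3
r_xx = [3, 2, -18, 30, -18, 2, 3]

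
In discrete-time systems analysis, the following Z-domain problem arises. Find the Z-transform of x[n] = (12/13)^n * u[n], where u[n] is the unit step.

The Z-transform of a^n * u[n] is z/(z-a) for |z| > |a|.
Here a = 12/13, so X(z) = z/(z - (12/13)) = 13z/(13z - 12)
ROC: |z| > 12/13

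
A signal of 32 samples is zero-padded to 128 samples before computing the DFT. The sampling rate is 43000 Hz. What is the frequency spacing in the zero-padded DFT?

Original DFT: N = 32, resolution = f_s/N = 43000/32 = 5375/4 Hz
Zero-padded DFT: N = 128, resolution = f_s/N = 43000/128 = 5375/16 Hz
Zero-padding interpolates the spectrum (finer frequency grid)
but does NOT improve the true spectral resolution (ability to resolve close frequencies).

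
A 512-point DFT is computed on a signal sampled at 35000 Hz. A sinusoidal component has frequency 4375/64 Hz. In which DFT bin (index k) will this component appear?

DFT frequency resolution = f_s/N = 35000/512 = 4375/64 Hz
Bin index k = f_signal / resolution = 4375/64 / 4375/64 = 1
The signal frequency 4375/64 Hz falls in DFT bin k = 1.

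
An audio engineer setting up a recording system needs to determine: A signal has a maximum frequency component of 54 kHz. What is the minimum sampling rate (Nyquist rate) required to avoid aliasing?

By the Nyquist-Shannon sampling theorem,
the minimum sampling rate (Nyquist rate) must be at least 2 * f_max.
Nyquist rate = 2 * 54 kHz = 108 kHz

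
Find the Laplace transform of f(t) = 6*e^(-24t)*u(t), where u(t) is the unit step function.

Standard Laplace transform pair:
e^(-at)*u(t) <-> 1/(s+a)
With a = 24: L{6*e^(-24t)*u(t)} = 6/(s+24), ROC: Re(s) > -24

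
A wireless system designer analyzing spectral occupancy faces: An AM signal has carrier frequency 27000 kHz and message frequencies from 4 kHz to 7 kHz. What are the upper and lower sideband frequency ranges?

Upper sideband (USB) = fc + [fm_low, fm_high] = 27000 + [4, 7] = [27004, 27007] kHz
Lower sideband (LSB) = fc - [fm_high, fm_low] = 27000 - [7, 4] = [26993, 26996] kHz
Total occupied spectrum: 26993 kHz to 27007 kHz (plus carrier at 27000 kHz)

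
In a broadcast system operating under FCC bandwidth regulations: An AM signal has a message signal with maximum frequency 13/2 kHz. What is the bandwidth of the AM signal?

In AM (double-sideband), the bandwidth is twice the message frequency.
BW = 2 * f_m = 2 * 13/2 kHz = 13 kHz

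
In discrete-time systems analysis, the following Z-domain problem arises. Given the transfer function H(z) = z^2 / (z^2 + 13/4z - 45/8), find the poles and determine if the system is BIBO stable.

Poles are roots of the denominator: z^2 + 13/4z - 45/8 = 0.
Quadratic formula: z = [-(13/4) +/- sqrt((13/4)^2 - 4*(-45/8))] / 2
Discriminant = 169/16 + 45/2 = 529/16; sqrt = 23/4.
z = (-13/4 +/- 23/4) / 2 => z = 5/4 or z = -9/2.
|p1| = 9/2, |p2| = 5/4.
For BIBO stability, all poles must lie inside the unit circle (|p| < 1).
System is UNSTABLE since at least one |p| >= 1.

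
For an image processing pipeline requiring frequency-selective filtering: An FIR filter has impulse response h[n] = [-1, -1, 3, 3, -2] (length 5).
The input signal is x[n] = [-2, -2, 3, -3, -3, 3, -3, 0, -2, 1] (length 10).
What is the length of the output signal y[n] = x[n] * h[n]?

For linear convolution, the output length is:
len(y) = len(x) + len(h) - 1 = 10 + 5 - 1 = 14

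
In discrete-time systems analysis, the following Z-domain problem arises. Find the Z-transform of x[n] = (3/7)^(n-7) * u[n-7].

Time-shifting property: if X(z) = Z{x[n]}, then Z{x[n-d]} = z^(-d) * X(z)
X(z) = z/(z - 3/7) for x[n] = (3/7)^n * u[n]
Z{x[n-7]} = z^(-7) * z/(z - 3/7) = z^(-6)/(z - 3/7)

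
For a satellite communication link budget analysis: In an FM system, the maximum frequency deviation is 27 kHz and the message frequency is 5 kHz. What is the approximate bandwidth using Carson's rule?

Carson's rule: BW = 2*(delta_f + f_m)
= 2*(27 + 5) kHz = 64 kHz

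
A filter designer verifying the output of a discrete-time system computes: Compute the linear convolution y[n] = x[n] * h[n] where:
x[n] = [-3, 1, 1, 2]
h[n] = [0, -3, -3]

y[n] = sum_k x[k]*h[n-k]. Output length = len(x) + len(h) - 1 = 4 + 3 - 1 = 6.
y[0] = -3*0 = 0
y[1] = 1*0 + -3*-3 = 9
y[2] = 1*0 + 1*-3 + -3*-3 = 6
y[3] = 2*0 + 1*-3 + 1*-3 = -6
y[4] = 2*-3 + 1*-3 = -9
y[5] = 2*-3 = -6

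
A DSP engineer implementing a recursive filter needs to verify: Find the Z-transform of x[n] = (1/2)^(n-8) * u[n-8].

Time-shifting property: if X(z) = Z{x[n]}, then Z{x[n-d]} = z^(-d) * X(z)
X(z) = z/(z - 1/2) for x[n] = (1/2)^n * u[n]
Z{x[n-8]} = z^(-8) * z/(z - 1/2) = z^(-7)/(z - 1/2)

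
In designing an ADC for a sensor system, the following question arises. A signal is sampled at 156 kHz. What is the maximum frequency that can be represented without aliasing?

The maximum frequency that can be represented without aliasing
is the Nyquist frequency: f_max = f_s / 2 = 156 kHz / 2 = 78 kHz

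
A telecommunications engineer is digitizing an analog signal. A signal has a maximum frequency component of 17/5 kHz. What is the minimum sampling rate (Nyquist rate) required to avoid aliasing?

By the Nyquist-Shannon sampling theorem,
the minimum sampling rate (Nyquist rate) must be at least 2 * f_max.
Nyquist rate = 2 * 17/5 kHz = 34/5 kHz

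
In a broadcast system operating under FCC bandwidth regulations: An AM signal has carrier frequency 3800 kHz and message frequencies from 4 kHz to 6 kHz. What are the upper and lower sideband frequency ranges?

Upper sideband (USB) = fc + [fm_low, fm_high] = 3800 + [4, 6] = [3804, 3806] kHz
Lower sideband (LSB) = fc - [fm_high, fm_low] = 3800 - [6, 4] = [3794, 3796] kHz
Total occupied spectrum: 3794 kHz to 3806 kHz (plus carrier at 3800 kHz)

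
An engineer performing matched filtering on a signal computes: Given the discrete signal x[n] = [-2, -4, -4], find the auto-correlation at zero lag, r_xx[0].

The auto-correlation at zero lag r_xx[0] equals the signal energy.
r_xx[0] = sum of x[n]^2 = (-2)^2 + (-4)^2 + (-4)^2
= 4 + 16 + 16 = 36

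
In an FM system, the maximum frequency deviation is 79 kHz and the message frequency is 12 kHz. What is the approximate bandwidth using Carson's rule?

Carson's rule: BW = 2*(delta_f + f_m)
= 2*(79 + 12) kHz = 182 kHz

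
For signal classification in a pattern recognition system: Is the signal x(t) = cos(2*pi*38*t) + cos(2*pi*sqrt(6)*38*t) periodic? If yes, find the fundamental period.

f1 = 38 Hz, f2 = 38*sqrt(6) Hz
Ratio f2/f1 = sqrt(6), which is irrational.
Since the frequency ratio is irrational, no common period exists.
The signal is not periodic.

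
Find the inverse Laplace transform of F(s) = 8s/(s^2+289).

Standard pair: s/(s^2+w^2) <-> cos(wt)*u(t)
With k=8, w=17: f(t) = 8*cos(17t)*u(t)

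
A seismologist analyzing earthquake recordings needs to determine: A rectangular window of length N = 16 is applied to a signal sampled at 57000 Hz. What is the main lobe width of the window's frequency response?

For a rectangular window of length N,
the main lobe width in frequency is 2*f_s/N.
= 2*57000/16 = 7125 Hz
This determines the minimum frequency separation for resolving two sinusoids.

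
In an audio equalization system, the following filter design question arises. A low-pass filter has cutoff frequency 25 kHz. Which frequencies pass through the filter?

A low-pass filter passes all frequencies below the cutoff frequency 25 kHz and attenuates higher frequencies.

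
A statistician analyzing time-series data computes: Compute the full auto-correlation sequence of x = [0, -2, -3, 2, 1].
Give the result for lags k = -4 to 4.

r_xx[k] = sum_m x[m]*x[m+k], indexed from 0, for k = -4 to 4:
  r_xx[-4] = x[4]*x[0] = 0
  r_xx[-3] = x[3]*x[0] + x[4]*x[1] = -2
  r_xx[-2] = x[2]*x[0] + x[3]*x[1] + x[4]*x[2] = -7
  r_xx[-1] = x[1]*x[0] + x[2]*x[1] + x[3]*x[2] + x[4]*x[3] = 2
  r_xx[0] = x[0]*x[0] + x[1]*x[1] + x[2]*x[2] + x[3]*x[3] + x[4]*x[4] = 18
  r_xx[1] = x[0]*x[1] + x[1]*x[2] + x[2]*x[3] + x[3]*x[4] = 2
  r_xx[2] = x[0]*x[2] + x[1]*x[3] + x[2]*x[4] = -7
  r_xx[3] = x[0]*x[3] + x[1]*x[4] = -2
  r_xx[4] = x[0]*x[4] = 0
r_xx = [0, -2, -7, 2, 18, 2, -7, -2, 0]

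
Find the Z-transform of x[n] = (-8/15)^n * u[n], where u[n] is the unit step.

The Z-transform of a^n * u[n] is z/(z-a) for |z| > |a|.
Here a = -8/15, so X(z) = z/(z - (-8/15)) = 15z/(15z + 8)
ROC: |z| > 8/15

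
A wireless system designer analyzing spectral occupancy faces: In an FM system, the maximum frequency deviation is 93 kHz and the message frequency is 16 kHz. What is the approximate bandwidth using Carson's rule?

Carson's rule: BW = 2*(delta_f + f_m)
= 2*(93 + 16) kHz = 218 kHz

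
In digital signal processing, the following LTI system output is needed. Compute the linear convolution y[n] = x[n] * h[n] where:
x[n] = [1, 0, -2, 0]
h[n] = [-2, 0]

y[n] = sum_k x[k]*h[n-k]. Output length = len(x) + len(h) - 1 = 4 + 2 - 1 = 5.
y[0] = 1*-2 = -2
y[1] = 0*-2 + 1*0 = 0
y[2] = -2*-2 + 0*0 = 4
y[3] = 0*-2 + -2*0 = 0
y[4] = 0*0 = 0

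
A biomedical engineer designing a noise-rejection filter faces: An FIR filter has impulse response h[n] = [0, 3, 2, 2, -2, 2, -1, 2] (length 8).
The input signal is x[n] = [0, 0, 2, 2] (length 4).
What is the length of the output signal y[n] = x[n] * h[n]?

For linear convolution, the output length is:
len(y) = len(x) + len(h) - 1 = 4 + 8 - 1 = 11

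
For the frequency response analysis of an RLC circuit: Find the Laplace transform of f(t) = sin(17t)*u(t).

Standard pair: sin(wt)*u(t) <-> w/(s^2+w^2)
With w = 17: L{sin(17t)*u(t)} = 17/(s^2+289)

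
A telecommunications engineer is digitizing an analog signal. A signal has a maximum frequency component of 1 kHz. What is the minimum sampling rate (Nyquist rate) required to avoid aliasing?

By the Nyquist-Shannon sampling theorem,
the minimum sampling rate (Nyquist rate) must be at least 2 * f_max.
Nyquist rate = 2 * 1 kHz = 2 kHz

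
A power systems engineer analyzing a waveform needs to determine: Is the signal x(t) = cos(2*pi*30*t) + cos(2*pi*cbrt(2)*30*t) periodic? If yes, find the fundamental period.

f1 = 30 Hz, f2 = 30*cbrt(2) Hz
Ratio f2/f1 = cbrt(2), which is irrational.
Since the frequency ratio is irrational, no common period exists.
The signal is not periodic.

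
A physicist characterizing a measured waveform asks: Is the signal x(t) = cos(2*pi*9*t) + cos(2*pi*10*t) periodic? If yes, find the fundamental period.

f1 = 9 Hz, f2 = 10 Hz
Period T1 = 1/9, T2 = 1/10
Ratio T1/T2 = 10/9, which is rational.
The signal is periodic with fundamental period T = 1/GCD(9,10) = 1 s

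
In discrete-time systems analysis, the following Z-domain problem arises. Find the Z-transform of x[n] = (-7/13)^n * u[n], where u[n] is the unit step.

The Z-transform of a^n * u[n] is z/(z-a) for |z| > |a|.
Here a = -7/13, so X(z) = z/(z - (-7/13)) = 13z/(13z + 7)
ROC: |z| > 7/13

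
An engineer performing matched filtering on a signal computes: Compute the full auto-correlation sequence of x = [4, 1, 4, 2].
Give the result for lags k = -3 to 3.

r_xx[k] = sum_m x[m]*x[m+k], indexed from 0, for k = -3 to 3:
  r_xx[-3] = x[3]*x[0] = 8
  r_xx[-2] = x[2]*x[0] + x[3]*x[1] = 18
  r_xx[-1] = x[1]*x[0] + x[2]*x[1] + x[3]*x[2] = 16
  r_xx[0] = x[0]*x[0] + x[1]*x[1] + x[2]*x[2] + x[3]*x[3] = 37
  r_xx[1] = x[0]*x[1] + x[1]*x[2] + x[2]*x[3] = 16
  r_xx[2] = x[0]*x[2] + x[1]*x[3] = 18
  r_xx[3] = x[0]*x[3] = 8
r_xx = [8, 18, 16, 37, 16, 18, 8]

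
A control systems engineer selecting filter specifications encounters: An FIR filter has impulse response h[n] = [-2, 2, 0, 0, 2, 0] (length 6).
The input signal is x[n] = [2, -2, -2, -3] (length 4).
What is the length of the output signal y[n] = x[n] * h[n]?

For linear convolution, the output length is:
len(y) = len(x) + len(h) - 1 = 4 + 6 - 1 = 9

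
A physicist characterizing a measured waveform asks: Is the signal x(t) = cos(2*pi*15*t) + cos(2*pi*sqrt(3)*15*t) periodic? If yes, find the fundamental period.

f1 = 15 Hz, f2 = 15*sqrt(3) Hz
Ratio f2/f1 = sqrt(3), which is irrational.
Since the frequency ratio is irrational, no common period exists.
The signal is not periodic.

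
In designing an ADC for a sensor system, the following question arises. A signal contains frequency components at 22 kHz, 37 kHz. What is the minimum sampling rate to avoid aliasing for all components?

The highest frequency component is f_max = 37 kHz.
Nyquist rate = 2 * f_max = 2 * 37 kHz = 74 kHz.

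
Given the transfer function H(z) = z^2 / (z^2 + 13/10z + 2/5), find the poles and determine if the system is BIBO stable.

Poles are roots of the denominator: z^2 + 13/10z + 2/5 = 0.
Quadratic formula: z = [-(13/10) +/- sqrt((13/10)^2 - 4*(2/5))] / 2
Discriminant = 169/100 - 8/5 = 9/100; sqrt = 3/10.
z = (-13/10 +/- 3/10) / 2 => z = -1/2 or z = -4/5.
|p1| = 1/2, |p2| = 4/5.
For BIBO stability, all poles must lie inside the unit circle (|p| < 1).
System is STABLE since both |p| < 1.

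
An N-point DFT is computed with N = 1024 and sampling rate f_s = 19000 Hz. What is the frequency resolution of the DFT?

DFT frequency resolution = f_s / N
= 19000 / 1024 = 2375/128 Hz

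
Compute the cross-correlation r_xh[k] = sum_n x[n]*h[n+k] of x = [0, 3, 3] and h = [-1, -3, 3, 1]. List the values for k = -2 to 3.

Both sequences indexed from 0 and zero outside their support.
Lags with overlap: k = -2 to 3.
  r_xh[-2] = x[2]*h[0] = -3
  r_xh[-1] = x[1]*h[0] + x[2]*h[1] = -12
  r_xh[0] = x[0]*h[0] + x[1]*h[1] + x[2]*h[2] = 0
  r_xh[1] = x[0]*h[1] + x[1]*h[2] + x[2]*h[3] = 12
  r_xh[2] = x[0]*h[2] + x[1]*h[3] = 3
  r_xh[3] = x[0]*h[3] = 0
r_xh = [-3, -12, 0, 12, 3, 0] (for k = -2, ..., 3)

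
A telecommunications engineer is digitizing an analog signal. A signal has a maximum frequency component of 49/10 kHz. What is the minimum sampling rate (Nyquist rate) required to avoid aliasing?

By the Nyquist-Shannon sampling theorem,
the minimum sampling rate (Nyquist rate) must be at least 2 * f_max.
Nyquist rate = 2 * 49/10 kHz = 49/5 kHz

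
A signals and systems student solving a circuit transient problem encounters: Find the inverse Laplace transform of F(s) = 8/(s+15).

Standard pair: k/(s+a) <-> k*e^(-at)*u(t)
With k=8, a=15: f(t) = 8*e^(-15t)*u(t)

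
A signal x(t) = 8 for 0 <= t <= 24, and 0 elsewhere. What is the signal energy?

Energy = integral of |x(t)|^2 dt over the signal duration
= 8^2 * 24 = 64 * 24 = 1536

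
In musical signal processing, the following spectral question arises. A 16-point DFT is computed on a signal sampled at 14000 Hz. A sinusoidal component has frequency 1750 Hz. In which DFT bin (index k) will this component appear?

DFT frequency resolution = f_s/N = 14000/16 = 875 Hz
Bin index k = f_signal / resolution = 1750 / 875 = 2
The signal frequency 1750 Hz falls in DFT bin k = 2.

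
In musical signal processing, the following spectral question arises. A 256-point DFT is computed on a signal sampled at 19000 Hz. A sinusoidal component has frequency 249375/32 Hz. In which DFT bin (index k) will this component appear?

DFT frequency resolution = f_s/N = 19000/256 = 2375/32 Hz
Bin index k = f_signal / resolution = 249375/32 / 2375/32 = 105
The signal frequency 249375/32 Hz falls in DFT bin k = 105.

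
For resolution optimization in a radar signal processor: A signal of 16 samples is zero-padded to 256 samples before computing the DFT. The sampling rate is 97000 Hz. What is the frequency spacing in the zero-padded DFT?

Original DFT: N = 16, resolution = f_s/N = 97000/16 = 12125/2 Hz
Zero-padded DFT: N = 256, resolution = f_s/N = 97000/256 = 12125/32 Hz
Zero-padding interpolates the spectrum (finer frequency grid)
but does NOT improve the true spectral resolution (ability to resolve close frequencies).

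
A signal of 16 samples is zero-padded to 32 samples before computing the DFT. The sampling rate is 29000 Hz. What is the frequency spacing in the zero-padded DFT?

Original DFT: N = 16, resolution = f_s/N = 29000/16 = 3625/2 Hz
Zero-padded DFT: N = 32, resolution = f_s/N = 29000/32 = 3625/4 Hz
Zero-padding interpolates the spectrum (finer frequency grid)
but does NOT improve the true spectral resolution (ability to resolve close frequencies).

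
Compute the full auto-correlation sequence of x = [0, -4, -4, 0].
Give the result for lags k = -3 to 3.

r_xx[k] = sum_m x[m]*x[m+k], indexed from 0, for k = -3 to 3:
  r_xx[-3] = x[3]*x[0] = 0
  r_xx[-2] = x[2]*x[0] + x[3]*x[1] = 0
  r_xx[-1] = x[1]*x[0] + x[2]*x[1] + x[3]*x[2] = 16
  r_xx[0] = x[0]*x[0] + x[1]*x[1] + x[2]*x[2] + x[3]*x[3] = 32
  r_xx[1] = x[0]*x[1] + x[1]*x[2] + x[2]*x[3] = 16
  r_xx[2] = x[0]*x[2] + x[1]*x[3] = 0
  r_xx[3] = x[0]*x[3] = 0
r_xx = [0, 0, 16, 32, 16, 0, 0]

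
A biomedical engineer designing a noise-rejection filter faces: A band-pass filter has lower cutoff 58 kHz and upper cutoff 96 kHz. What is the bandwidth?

Bandwidth = f_high - f_low
= 96 kHz - 58 kHz = 38 kHz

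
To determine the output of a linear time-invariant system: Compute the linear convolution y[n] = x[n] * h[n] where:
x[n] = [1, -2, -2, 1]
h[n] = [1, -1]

y[n] = sum_k x[k]*h[n-k]. Output length = len(x) + len(h) - 1 = 4 + 2 - 1 = 5.
y[0] = 1*1 = 1
y[1] = -2*1 + 1*-1 = -3
y[2] = -2*1 + -2*-1 = 0
y[3] = 1*1 + -2*-1 = 3
y[4] = 1*-1 = -1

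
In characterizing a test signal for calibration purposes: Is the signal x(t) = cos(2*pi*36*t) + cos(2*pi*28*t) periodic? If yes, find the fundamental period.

f1 = 36 Hz, f2 = 28 Hz
Period T1 = 1/36, T2 = 1/28
Ratio T1/T2 = 28/36, which is rational.
The signal is periodic with fundamental period T = 1/GCD(36,28) = 1/4 s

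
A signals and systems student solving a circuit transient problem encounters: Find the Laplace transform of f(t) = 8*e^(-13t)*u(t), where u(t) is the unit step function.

Standard Laplace transform pair:
e^(-at)*u(t) <-> 1/(s+a)
With a = 13: L{8*e^(-13t)*u(t)} = 8/(s+13), ROC: Re(s) > -13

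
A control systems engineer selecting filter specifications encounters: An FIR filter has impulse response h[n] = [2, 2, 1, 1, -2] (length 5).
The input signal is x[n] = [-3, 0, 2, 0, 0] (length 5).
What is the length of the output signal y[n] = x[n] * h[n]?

For linear convolution, the output length is:
len(y) = len(x) + len(h) - 1 = 5 + 5 - 1 = 9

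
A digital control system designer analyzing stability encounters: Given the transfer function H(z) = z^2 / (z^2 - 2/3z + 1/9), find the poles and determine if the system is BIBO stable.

Poles are roots of the denominator: z^2 - 2/3z + 1/9 = 0.
Quadratic formula: z = [-(-2/3) +/- sqrt((-2/3)^2 - 4*(1/9))] / 2
Discriminant = 4/9 - 4/9 = 0; sqrt = 0.
z = (2/3 +/- 0) / 2 = 1/3 (repeated root).
|p1| = 1/3, |p2| = 1/3.
For BIBO stability, all poles must lie inside the unit circle (|p| < 1).
System is STABLE since both |p| < 1.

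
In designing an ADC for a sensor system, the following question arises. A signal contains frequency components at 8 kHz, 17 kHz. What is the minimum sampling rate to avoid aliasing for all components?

The highest frequency component is f_max = 17 kHz.
Nyquist rate = 2 * f_max = 2 * 17 kHz = 34 kHz.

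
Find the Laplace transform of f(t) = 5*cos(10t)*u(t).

Standard pair: cos(wt)*u(t) <-> s/(s^2+w^2)
With w = 10: L{5*cos(10t)*u(t)} = 5s/(s^2+100)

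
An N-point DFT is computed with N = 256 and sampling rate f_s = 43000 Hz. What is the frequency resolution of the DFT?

DFT frequency resolution = f_s / N
= 43000 / 256 = 5375/32 Hz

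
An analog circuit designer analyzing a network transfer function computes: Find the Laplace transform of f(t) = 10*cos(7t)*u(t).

Standard pair: cos(wt)*u(t) <-> s/(s^2+w^2)
With w = 7: L{10*cos(7t)*u(t)} = 10s/(s^2+49)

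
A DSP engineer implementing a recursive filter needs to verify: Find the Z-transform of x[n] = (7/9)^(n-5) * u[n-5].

Time-shifting property: if X(z) = Z{x[n]}, then Z{x[n-d]} = z^(-d) * X(z)
X(z) = z/(z - 7/9) for x[n] = (7/9)^n * u[n]
Z{x[n-5]} = z^(-5) * z/(z - 7/9) = z^(-4)/(z - 7/9)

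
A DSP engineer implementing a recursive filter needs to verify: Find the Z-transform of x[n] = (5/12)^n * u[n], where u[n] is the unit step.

The Z-transform of a^n * u[n] is z/(z-a) for |z| > |a|.
Here a = 5/12, so X(z) = z/(z - (5/12)) = 12z/(12z - 5)
ROC: |z| > 5/12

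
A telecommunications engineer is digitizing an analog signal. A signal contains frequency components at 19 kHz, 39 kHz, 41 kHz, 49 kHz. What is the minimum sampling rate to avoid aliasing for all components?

The highest frequency component is f_max = 49 kHz.
Nyquist rate = 2 * f_max = 2 * 49 kHz = 98 kHz.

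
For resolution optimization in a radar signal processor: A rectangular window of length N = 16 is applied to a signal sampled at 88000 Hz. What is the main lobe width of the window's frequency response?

For a rectangular window of length N,
the main lobe width in frequency is 2*f_s/N.
= 2*88000/16 = 11000 Hz
This determines the minimum frequency separation for resolving two sinusoids.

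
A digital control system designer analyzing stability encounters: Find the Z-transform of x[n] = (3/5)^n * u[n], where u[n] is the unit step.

The Z-transform of a^n * u[n] is z/(z-a) for |z| > |a|.
Here a = 3/5, so X(z) = z/(z - (3/5)) = 5z/(5z - 3)
ROC: |z| > 3/5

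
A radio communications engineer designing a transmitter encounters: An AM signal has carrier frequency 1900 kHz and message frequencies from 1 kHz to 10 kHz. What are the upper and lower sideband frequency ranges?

Upper sideband (USB) = fc + [fm_low, fm_high] = 1900 + [1, 10] = [1901, 1910] kHz
Lower sideband (LSB) = fc - [fm_high, fm_low] = 1900 - [10, 1] = [1890, 1899] kHz
Total occupied spectrum: 1890 kHz to 1910 kHz (plus carrier at 1900 kHz)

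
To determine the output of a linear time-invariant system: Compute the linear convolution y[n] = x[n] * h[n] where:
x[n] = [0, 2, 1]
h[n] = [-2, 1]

y[n] = sum_k x[k]*h[n-k]. Output length = len(x) + len(h) - 1 = 3 + 2 - 1 = 4.
y[0] = 0*-2 = 0
y[1] = 2*-2 + 0*1 = -4
y[2] = 1*-2 + 2*1 = 0
y[3] = 1*1 = 1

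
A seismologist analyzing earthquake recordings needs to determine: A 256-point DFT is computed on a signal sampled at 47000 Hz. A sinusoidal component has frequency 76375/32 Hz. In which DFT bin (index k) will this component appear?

DFT frequency resolution = f_s/N = 47000/256 = 5875/32 Hz
Bin index k = f_signal / resolution = 76375/32 / 5875/32 = 13
The signal frequency 76375/32 Hz falls in DFT bin k = 13.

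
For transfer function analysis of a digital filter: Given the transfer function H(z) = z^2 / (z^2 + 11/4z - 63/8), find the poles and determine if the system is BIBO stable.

Poles are roots of the denominator: z^2 + 11/4z - 63/8 = 0.
Quadratic formula: z = [-(11/4) +/- sqrt((11/4)^2 - 4*(-63/8))] / 2
Discriminant = 121/16 + 63/2 = 625/16; sqrt = 25/4.
z = (-11/4 +/- 25/4) / 2 => z = 7/4 or z = -9/2.
|p1| = 7/4, |p2| = 9/2.
For BIBO stability, all poles must lie inside the unit circle (|p| < 1).
System is UNSTABLE since at least one |p| >= 1.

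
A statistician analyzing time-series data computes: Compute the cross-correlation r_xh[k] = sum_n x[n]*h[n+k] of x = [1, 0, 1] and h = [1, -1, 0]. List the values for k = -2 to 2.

Both sequences indexed from 0 and zero outside their support.
Lags with overlap: k = -2 to 2.
  r_xh[-2] = x[2]*h[0] = 1
  r_xh[-1] = x[1]*h[0] + x[2]*h[1] = -1
  r_xh[0] = x[0]*h[0] + x[1]*h[1] + x[2]*h[2] = 1
  r_xh[1] = x[0]*h[1] + x[1]*h[2] = -1
  r_xh[2] = x[0]*h[2] = 0
r_xh = [1, -1, 1, -1, 0] (for k = -2, ..., 2)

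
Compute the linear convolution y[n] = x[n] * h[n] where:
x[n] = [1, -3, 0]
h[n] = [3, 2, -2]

y[n] = sum_k x[k]*h[n-k]. Output length = len(x) + len(h) - 1 = 3 + 3 - 1 = 5.
y[0] = 1*3 = 3
y[1] = -3*3 + 1*2 = -7
y[2] = 0*3 + -3*2 + 1*-2 = -8
y[3] = 0*2 + -3*-2 = 6
y[4] = 0*-2 = 0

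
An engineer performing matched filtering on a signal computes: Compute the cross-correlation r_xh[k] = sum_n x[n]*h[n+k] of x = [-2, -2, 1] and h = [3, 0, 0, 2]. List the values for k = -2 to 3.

Both sequences indexed from 0 and zero outside their support.
Lags with overlap: k = -2 to 3.
  r_xh[-2] = x[2]*h[0] = 3
  r_xh[-1] = x[1]*h[0] + x[2]*h[1] = -6
  r_xh[0] = x[0]*h[0] + x[1]*h[1] + x[2]*h[2] = -6
  r_xh[1] = x[0]*h[1] + x[1]*h[2] + x[2]*h[3] = 2
  r_xh[2] = x[0]*h[2] + x[1]*h[3] = -4
  r_xh[3] = x[0]*h[3] = -4
r_xh = [3, -6, -6, 2, -4, -4] (for k = -2, ..., 3)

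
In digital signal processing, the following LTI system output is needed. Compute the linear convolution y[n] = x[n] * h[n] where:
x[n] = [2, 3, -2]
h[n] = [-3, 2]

y[n] = sum_k x[k]*h[n-k]. Output length = len(x) + len(h) - 1 = 3 + 2 - 1 = 4.
y[0] = 2*-3 = -6
y[1] = 3*-3 + 2*2 = -5
y[2] = -2*-3 + 3*2 = 12
y[3] = -2*2 = -4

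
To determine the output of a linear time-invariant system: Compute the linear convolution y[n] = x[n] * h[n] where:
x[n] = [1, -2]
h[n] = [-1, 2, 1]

y[n] = sum_k x[k]*h[n-k]. Output length = len(x) + len(h) - 1 = 2 + 3 - 1 = 4.
y[0] = 1*-1 = -1
y[1] = -2*-1 + 1*2 = 4
y[2] = -2*2 + 1*1 = -3
y[3] = -2*1 = -2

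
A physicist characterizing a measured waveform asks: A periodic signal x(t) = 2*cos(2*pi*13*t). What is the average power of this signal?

Average power of A*cos(wt) is A^2/2.
P = 2^2 / 2 = 4/2 = 2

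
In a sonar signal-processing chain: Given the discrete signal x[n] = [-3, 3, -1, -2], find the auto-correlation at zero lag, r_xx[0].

The auto-correlation at zero lag r_xx[0] equals the signal energy.
r_xx[0] = sum of x[n]^2 = (-3)^2 + 3^2 + (-1)^2 + (-2)^2
= 9 + 9 + 1 + 4 = 23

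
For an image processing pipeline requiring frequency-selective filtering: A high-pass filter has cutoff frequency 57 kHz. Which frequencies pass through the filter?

A high-pass filter passes all frequencies above the cutoff frequency 57 kHz and attenuates lower frequencies.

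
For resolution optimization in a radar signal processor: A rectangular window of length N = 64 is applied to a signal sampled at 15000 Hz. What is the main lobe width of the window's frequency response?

For a rectangular window of length N,
the main lobe width in frequency is 2*f_s/N.
= 2*15000/64 = 1875/4 Hz
This determines the minimum frequency separation for resolving two sinusoids.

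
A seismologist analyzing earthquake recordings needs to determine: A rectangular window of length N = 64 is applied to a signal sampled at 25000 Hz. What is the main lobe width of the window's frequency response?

For a rectangular window of length N,
the main lobe width in frequency is 2*f_s/N.
= 2*25000/64 = 3125/4 Hz
This determines the minimum frequency separation for resolving two sinusoids.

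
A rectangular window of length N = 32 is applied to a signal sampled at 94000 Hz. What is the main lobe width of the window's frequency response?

For a rectangular window of length N,
the main lobe width in frequency is 2*f_s/N.
= 2*94000/32 = 5875 Hz
This determines the minimum frequency separation for resolving two sinusoids.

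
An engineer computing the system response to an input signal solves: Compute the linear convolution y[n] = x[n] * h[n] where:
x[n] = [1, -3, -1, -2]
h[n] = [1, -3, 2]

y[n] = sum_k x[k]*h[n-k]. Output length = len(x) + len(h) - 1 = 4 + 3 - 1 = 6.
y[0] = 1*1 = 1
y[1] = -3*1 + 1*-3 = -6
y[2] = -1*1 + -3*-3 + 1*2 = 10
y[3] = -2*1 + -1*-3 + -3*2 = -5
y[4] = -2*-3 + -1*2 = 4
y[5] = -2*2 = -4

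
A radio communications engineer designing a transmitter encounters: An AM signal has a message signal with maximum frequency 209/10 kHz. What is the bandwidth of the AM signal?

In AM (double-sideband), the bandwidth is twice the message frequency.
BW = 2 * f_m = 2 * 209/10 kHz = 209/5 kHz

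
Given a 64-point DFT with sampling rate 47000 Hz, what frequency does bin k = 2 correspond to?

The frequency of DFT bin k is: f_k = k * f_s / N
f_2 = 2 * 47000 / 64 = 5875/4 Hz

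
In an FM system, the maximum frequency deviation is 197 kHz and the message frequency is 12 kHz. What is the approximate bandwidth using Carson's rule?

Carson's rule: BW = 2*(delta_f + f_m)
= 2*(197 + 12) kHz = 418 kHz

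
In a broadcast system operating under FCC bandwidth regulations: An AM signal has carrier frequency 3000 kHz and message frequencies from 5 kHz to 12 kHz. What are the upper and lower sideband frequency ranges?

Upper sideband (USB) = fc + [fm_low, fm_high] = 3000 + [5, 12] = [3005, 3012] kHz
Lower sideband (LSB) = fc - [fm_high, fm_low] = 3000 - [12, 5] = [2988, 2995] kHz
Total occupied spectrum: 2988 kHz to 3012 kHz (plus carrier at 3000 kHz)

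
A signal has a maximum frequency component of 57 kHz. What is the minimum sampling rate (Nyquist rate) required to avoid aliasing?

By the Nyquist-Shannon sampling theorem,
the minimum sampling rate (Nyquist rate) must be at least 2 * f_max.
Nyquist rate = 2 * 57 kHz = 114 kHz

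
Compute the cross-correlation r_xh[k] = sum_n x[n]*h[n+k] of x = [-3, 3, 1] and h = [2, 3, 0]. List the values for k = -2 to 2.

Both sequences indexed from 0 and zero outside their support.
Lags with overlap: k = -2 to 2.
  r_xh[-2] = x[2]*h[0] = 2
  r_xh[-1] = x[1]*h[0] + x[2]*h[1] = 9
  r_xh[0] = x[0]*h[0] + x[1]*h[1] + x[2]*h[2] = 3
  r_xh[1] = x[0]*h[1] + x[1]*h[2] = -9
  r_xh[2] = x[0]*h[2] = 0
r_xh = [2, 9, 3, -9, 0] (for k = -2, ..., 2)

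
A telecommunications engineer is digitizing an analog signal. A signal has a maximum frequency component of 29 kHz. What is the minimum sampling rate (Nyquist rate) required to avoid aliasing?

By the Nyquist-Shannon sampling theorem,
the minimum sampling rate (Nyquist rate) must be at least 2 * f_max.
Nyquist rate = 2 * 29 kHz = 58 kHz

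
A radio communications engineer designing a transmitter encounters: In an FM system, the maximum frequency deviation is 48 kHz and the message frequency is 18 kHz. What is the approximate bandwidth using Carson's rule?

Carson's rule: BW = 2*(delta_f + f_m)
= 2*(48 + 18) kHz = 132 kHz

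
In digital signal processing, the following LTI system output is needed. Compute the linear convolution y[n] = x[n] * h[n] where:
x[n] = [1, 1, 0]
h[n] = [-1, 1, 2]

y[n] = sum_k x[k]*h[n-k]. Output length = len(x) + len(h) - 1 = 3 + 3 - 1 = 5.
y[0] = 1*-1 = -1
y[1] = 1*-1 + 1*1 = 0
y[2] = 0*-1 + 1*1 + 1*2 = 3
y[3] = 0*1 + 1*2 = 2
y[4] = 0*2 = 0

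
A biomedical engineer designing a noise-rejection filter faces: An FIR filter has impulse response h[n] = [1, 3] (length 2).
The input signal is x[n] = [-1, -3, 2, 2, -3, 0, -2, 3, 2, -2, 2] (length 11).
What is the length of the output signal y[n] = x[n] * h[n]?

For linear convolution, the output length is:
len(y) = len(x) + len(h) - 1 = 11 + 2 - 1 = 12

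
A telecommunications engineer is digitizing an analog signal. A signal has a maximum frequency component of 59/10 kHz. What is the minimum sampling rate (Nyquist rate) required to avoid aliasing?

By the Nyquist-Shannon sampling theorem,
the minimum sampling rate (Nyquist rate) must be at least 2 * f_max.
Nyquist rate = 2 * 59/10 kHz = 59/5 kHz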